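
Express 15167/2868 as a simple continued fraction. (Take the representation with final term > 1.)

15167 = 5×2868 + 827
2868 = 3×827 + 387
827 = 2×387 + 53
387 = 7×53 + 16
53 = 3×16 + 5
16 = 3×5 + 1
5 = 5×1 + 0  (stop)
So 15167/2868 = [5; 3, 2, 7, 3, 3, 5].

[5; 3, 2, 7, 3, 3, 5]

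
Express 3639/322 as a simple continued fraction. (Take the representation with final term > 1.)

3639 = 11×322 + 97
322 = 3×97 + 31
97 = 3×31 + 4
31 = 7×4 + 3
4 = 1×3 + 1
3 = 3×1 + 0  (stop)
So 3639/322 = [11; 3, 3, 7, 1, 3].

[11; 3, 3, 7, 1, 3]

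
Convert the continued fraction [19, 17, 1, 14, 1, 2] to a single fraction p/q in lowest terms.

Fold from the inside: start with 2/1.
  1 + 1/2 = 3/2
  14 + 2/3 = 44/3
  1 + 3/44 = 47/44
  17 + 44/47 = 843/47
  19 + 47/843 = 16064/843

16064/843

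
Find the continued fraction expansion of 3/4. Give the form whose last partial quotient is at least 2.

[0; 1, 3]

3 = 0*4 + 3
4 = 1*3 + 1
3 = 3*1 + 0  (stop)
So 3/4 = [0; 1, 3].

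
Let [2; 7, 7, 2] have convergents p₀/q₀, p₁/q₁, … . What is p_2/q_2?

107/50

Using pₖ = aₖpₖ₋₁ + pₖ₋₂, qₖ = aₖqₖ₋₁ + qₖ₋₂ (with p₋₁=1, p₋₂=0, q₋₁=0, q₋₂=1):
  k=0: a=2, p=2, q=1
  k=1: a=7, p=15, q=7
  k=2: a=7, p=107, q=50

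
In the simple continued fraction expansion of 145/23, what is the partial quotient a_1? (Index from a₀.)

145 = 6·23 + 7   →  a_0 = 6
23 = 3·7 + 2   →  a_1 = 3

3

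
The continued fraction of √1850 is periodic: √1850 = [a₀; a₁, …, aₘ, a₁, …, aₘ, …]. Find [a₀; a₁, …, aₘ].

a₀ = ⌊√1850⌋ = 43.
With m₀=0, d₀=1 and mₖ₊₁ = dₖaₖ − mₖ, dₖ₊₁ = (n − mₖ₊₁²)/dₖ, aₖ₊₁ = ⌊(a₀+mₖ₊₁)/dₖ₊₁⌋:
  k=1: m=43, d=1, a=86
d=1 and a=2a₀=86 at k=1, so the next step gives (m, d) = (43, 1) again — its k=1 value — and the period has length 1.

[43; 86]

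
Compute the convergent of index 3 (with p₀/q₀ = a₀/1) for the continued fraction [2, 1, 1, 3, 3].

Using pₖ = aₖpₖ₋₁ + pₖ₋₂, qₖ = aₖqₖ₋₁ + qₖ₋₂ (with p₋₁=1, p₋₂=0, q₋₁=0, q₋₂=1):
  k=0: a=2, p=2, q=1
  k=1: a=1, p=3, q=1
  k=2: a=1, p=5, q=2
  k=3: a=3, p=18, q=7

18/7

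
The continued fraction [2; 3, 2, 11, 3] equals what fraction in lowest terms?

Using pₖ = aₖpₖ₋₁ + pₖ₋₂ and qₖ = aₖqₖ₋₁ + qₖ₋₂:
  k=0: a=2, p=2, q=1
  k=1: a=3, p=7, q=3
  k=2: a=2, p=16, q=7
  k=3: a=11, p=183, q=80
  k=4: a=3, p=565, q=247

565/247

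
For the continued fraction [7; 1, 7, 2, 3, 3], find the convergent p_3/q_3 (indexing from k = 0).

134/17

Using pₖ = aₖpₖ₋₁ + pₖ₋₂, qₖ = aₖqₖ₋₁ + qₖ₋₂ (with p₋₁=1, p₋₂=0, q₋₁=0, q₋₂=1):
  k=0: a=7, p=7, q=1
  k=1: a=1, p=8, q=1
  k=2: a=7, p=63, q=8
  k=3: a=2, p=134, q=17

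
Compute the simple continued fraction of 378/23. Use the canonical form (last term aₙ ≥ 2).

[16; 2, 3, 3]

378 = 16·23 + 10
23 = 2·10 + 3
10 = 3·3 + 1
3 = 3·1 + 0  (stop)
So 378/23 = [16; 2, 3, 3].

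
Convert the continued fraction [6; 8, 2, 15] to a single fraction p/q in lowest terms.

1609/263

Using pₖ = aₖpₖ₋₁ + pₖ₋₂ and qₖ = aₖqₖ₋₁ + qₖ₋₂:
  k=0: a=6, p=6, q=1
  k=1: a=8, p=49, q=8
  k=2: a=2, p=104, q=17
  k=3: a=15, p=1609, q=263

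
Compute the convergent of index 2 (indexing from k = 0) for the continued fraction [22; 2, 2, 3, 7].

Using pₖ = aₖpₖ₋₁ + pₖ₋₂, qₖ = aₖqₖ₋₁ + qₖ₋₂ (with p₋₁=1, p₋₂=0, q₋₁=0, q₋₂=1):
  k=0: a=22, p=22, q=1
  k=1: a=2, p=45, q=2
  k=2: a=2, p=112, q=5

112/5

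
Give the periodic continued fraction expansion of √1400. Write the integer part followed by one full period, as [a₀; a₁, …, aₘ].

a₀ = ⌊√1400⌋ = 37.
With m₀=0, d₀=1 and mₖ₊₁ = dₖaₖ − mₖ, dₖ₊₁ = (n − mₖ₊₁²)/dₖ, aₖ₊₁ = ⌊(a₀+mₖ₊₁)/dₖ₊₁⌋:
  k=1: m=37, d=31, a=2
  k=2: m=25, d=25, a=2
  k=3: m=25, d=31, a=2
  k=4: m=37, d=1, a=74
d=1 and a=2a₀=74 at k=4, so the next step gives (m, d) = (37, 31) again — its k=1 value — and the period has length 4.

[37; 2, 2, 2, 74]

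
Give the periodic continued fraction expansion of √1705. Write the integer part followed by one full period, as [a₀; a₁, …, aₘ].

[41; 3, 2, 3, 82]

a₀ = ⌊√1705⌋ = 41.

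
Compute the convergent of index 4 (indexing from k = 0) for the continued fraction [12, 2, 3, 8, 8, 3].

5855/471

Using pₖ = aₖpₖ₋₁ + pₖ₋₂, qₖ = aₖqₖ₋₁ + qₖ₋₂ (with p₋₁=1, p₋₂=0, q₋₁=0, q₋₂=1):
  k=0: a=12, p=12, q=1
  k=1: a=2, p=25, q=2
  k=2: a=3, p=87, q=7
  k=3: a=8, p=721, q=58
  k=4: a=8, p=5855, q=471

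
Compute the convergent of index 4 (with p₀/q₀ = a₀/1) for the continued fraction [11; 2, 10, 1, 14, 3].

Using pₖ = aₖpₖ₋₁ + pₖ₋₂, qₖ = aₖqₖ₋₁ + qₖ₋₂ (with p₋₁=1, p₋₂=0, q₋₁=0, q₋₂=1):
  k=0: a=11, p=11, q=1
  k=1: a=2, p=23, q=2
  k=2: a=10, p=241, q=21
  k=3: a=1, p=264, q=23
  k=4: a=14, p=3937, q=343

3937/343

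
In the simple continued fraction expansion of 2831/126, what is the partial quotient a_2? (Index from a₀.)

7

2831 = 22·126 + 59   →  a_0 = 22
126 = 2·59 + 8   →  a_1 = 2
59 = 7·8 + 3   →  a_2 = 7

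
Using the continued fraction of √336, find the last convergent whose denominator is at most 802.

6049/330

√336 = [18; 3, 36, …] (period length 2).
Convergents:
  p_0/q_0 = 18/1
  p_1/q_1 = 55/3
  p_2/q_2 = 1998/109
  p_3/q_3 = 6049/330
  p_4/q_4 = 219762/11989
q_3 = 330 ≤ 802 < 11989 = q_4, so the answer is 6049/330.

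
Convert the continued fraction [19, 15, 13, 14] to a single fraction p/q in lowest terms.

Using pₖ = aₖpₖ₋₁ + pₖ₋₂ and qₖ = aₖqₖ₋₁ + qₖ₋₂:
  k=0: a=19, p=19, q=1
  k=1: a=15, p=286, q=15
  k=2: a=13, p=3737, q=196
  k=3: a=14, p=52604, q=2759

52604/2759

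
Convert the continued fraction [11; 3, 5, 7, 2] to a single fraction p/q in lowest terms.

Fold from the inside: start with 2/1.
  7 + 1/2 = 15/2
  5 + 2/15 = 77/15
  3 + 15/77 = 246/77
  11 + 77/246 = 2783/246

2783/246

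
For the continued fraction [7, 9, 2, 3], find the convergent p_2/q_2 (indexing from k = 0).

Using pₖ = aₖpₖ₋₁ + pₖ₋₂, qₖ = aₖqₖ₋₁ + qₖ₋₂ (with p₋₁=1, p₋₂=0, q₋₁=0, q₋₂=1):
  k=0: a=7, p=7, q=1
  k=1: a=9, p=64, q=9
  k=2: a=2, p=135, q=19

135/19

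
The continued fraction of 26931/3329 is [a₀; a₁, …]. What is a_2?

26931 = 8·3329 + 299   →  a_0 = 8
3329 = 11·299 + 40   →  a_1 = 11
299 = 7·40 + 19   →  a_2 = 7

7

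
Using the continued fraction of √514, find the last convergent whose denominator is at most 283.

√514 = [22; 1, 2, 22, 2, 1, 44, …] (period length 6).
Convergents:
  p_0/q_0 = 22/1
  p_1/q_1 = 23/1
  p_2/q_2 = 68/3
  p_3/q_3 = 1519/67
  p_4/q_4 = 3106/137
  p_5/q_5 = 4625/204
  p_6/q_6 = 206606/9113
q_5 = 204 ≤ 283 < 9113 = q_6, so the answer is 4625/204.

4625/204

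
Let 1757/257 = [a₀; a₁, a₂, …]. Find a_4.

2

1757 = 6·257 + 215   →  a_0 = 6
257 = 1·215 + 42   →  a_1 = 1
215 = 5·42 + 5   →  a_2 = 5
42 = 8·5 + 2   →  a_3 = 8
5 = 2·2 + 1   →  a_4 = 2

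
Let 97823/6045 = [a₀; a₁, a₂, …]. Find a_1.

5

97823 = 16·6045 + 1103   →  a_0 = 16
6045 = 5·1103 + 530   →  a_1 = 5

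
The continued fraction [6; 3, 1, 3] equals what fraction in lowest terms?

94/15

Using pₖ = aₖpₖ₋₁ + pₖ₋₂ and qₖ = aₖqₖ₋₁ + qₖ₋₂:
  k=0: a=6, p=6, q=1
  k=1: a=3, p=19, q=3
  k=2: a=1, p=25, q=4
  k=3: a=3, p=94, q=15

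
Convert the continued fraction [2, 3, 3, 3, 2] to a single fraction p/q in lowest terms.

Using pₖ = aₖpₖ₋₁ + pₖ₋₂ and qₖ = aₖqₖ₋₁ + qₖ₋₂:
  k=0: a=2, p=2, q=1
  k=1: a=3, p=7, q=3
  k=2: a=3, p=23, q=10
  k=3: a=3, p=76, q=33
  k=4: a=2, p=175, q=76

175/76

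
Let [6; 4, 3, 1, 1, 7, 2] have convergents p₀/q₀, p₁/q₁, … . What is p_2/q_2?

Using pₖ = aₖpₖ₋₁ + pₖ₋₂, qₖ = aₖqₖ₋₁ + qₖ₋₂ (with p₋₁=1, p₋₂=0, q₋₁=0, q₋₂=1):
  k=0: a=6, p=6, q=1
  k=1: a=4, p=25, q=4
  k=2: a=3, p=81, q=13

81/13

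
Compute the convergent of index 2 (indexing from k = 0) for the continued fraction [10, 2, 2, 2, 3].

52/5

Using pₖ = aₖpₖ₋₁ + pₖ₋₂, qₖ = aₖqₖ₋₁ + qₖ₋₂ (with p₋₁=1, p₋₂=0, q₋₁=0, q₋₂=1):
  k=0: a=10, p=10, q=1
  k=1: a=2, p=21, q=2
  k=2: a=2, p=52, q=5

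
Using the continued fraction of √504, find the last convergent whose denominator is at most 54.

√504 = [22; 2, 4, 2, 44, …] (period length 4).
Convergents:
  p_0/q_0 = 22/1
  p_1/q_1 = 45/2
  p_2/q_2 = 202/9
  p_3/q_3 = 449/20
  p_4/q_4 = 19958/889
q_3 = 20 ≤ 54 < 889 = q_4, so the answer is 449/20.

449/20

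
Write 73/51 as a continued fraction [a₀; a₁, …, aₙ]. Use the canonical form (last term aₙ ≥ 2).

[1; 2, 3, 7]

73 = 1*51 + 22
51 = 2*22 + 7
22 = 3*7 + 1
7 = 7*1 + 0  (stop)
So 73/51 = [1; 2, 3, 7].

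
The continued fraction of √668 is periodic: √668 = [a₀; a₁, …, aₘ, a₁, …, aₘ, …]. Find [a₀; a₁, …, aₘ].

a₀ = ⌊√668⌋ = 25.

[25; 1, 5, 2, 12, 2, 5, 1, 50]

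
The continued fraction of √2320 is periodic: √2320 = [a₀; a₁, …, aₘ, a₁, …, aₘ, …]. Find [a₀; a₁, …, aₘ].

a₀ = ⌊√2320⌋ = 48.
With m₀=0, d₀=1 and mₖ₊₁ = dₖaₖ − mₖ, dₖ₊₁ = (n − mₖ₊₁²)/dₖ, aₖ₊₁ = ⌊(a₀+mₖ₊₁)/dₖ₊₁⌋:
  k=1: m=48, d=16, a=6
  k=2: m=48, d=1, a=96
d=1 and a=2a₀=96 at k=2, so the next step gives (m, d) = (48, 16) again — its k=1 value — and the period has length 2.

[48; 6, 96]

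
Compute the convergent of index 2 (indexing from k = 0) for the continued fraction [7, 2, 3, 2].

52/7

Using pₖ = aₖpₖ₋₁ + pₖ₋₂, qₖ = aₖqₖ₋₁ + qₖ₋₂ (with p₋₁=1, p₋₂=0, q₋₁=0, q₋₂=1):
  k=0: a=7, p=7, q=1
  k=1: a=2, p=15, q=2
  k=2: a=3, p=52, q=7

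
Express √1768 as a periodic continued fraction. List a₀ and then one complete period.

a₀ = ⌊√1768⌋ = 42.
With m₀=0, d₀=1 and mₖ₊₁ = dₖaₖ − mₖ, dₖ₊₁ = (n − mₖ₊₁²)/dₖ, aₖ₊₁ = ⌊(a₀+mₖ₊₁)/dₖ₊₁⌋:
  k=1: m=42, d=4, a=21
  k=2: m=42, d=1, a=84
d=1 and a=2a₀=84 at k=2, so the next step gives (m, d) = (42, 4) again — its k=1 value — and the period has length 2.

[42; 21, 84]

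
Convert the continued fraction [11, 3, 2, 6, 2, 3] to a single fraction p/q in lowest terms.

Using pₖ = aₖpₖ₋₁ + pₖ₋₂ and qₖ = aₖqₖ₋₁ + qₖ₋₂:
  k=0: a=11, p=11, q=1
  k=1: a=3, p=34, q=3
  k=2: a=2, p=79, q=7
  k=3: a=6, p=508, q=45
  k=4: a=2, p=1095, q=97
  k=5: a=3, p=3793, q=336

3793/336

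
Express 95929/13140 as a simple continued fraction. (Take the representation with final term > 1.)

[7; 3, 3, 18, 2, 8, 4]

95929 = 7·13140 + 3949
13140 = 3·3949 + 1293
3949 = 3·1293 + 70
1293 = 18·70 + 33
70 = 2·33 + 4
33 = 8·4 + 1
4 = 4·1 + 0  (stop)
So 95929/13140 = [7; 3, 3, 18, 2, 8, 4].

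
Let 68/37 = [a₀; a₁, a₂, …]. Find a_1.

1

68 = 1·37 + 31   →  a_0 = 1
37 = 1·31 + 6   →  a_1 = 1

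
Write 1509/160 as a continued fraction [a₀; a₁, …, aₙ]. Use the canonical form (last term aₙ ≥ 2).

1509 = 9·160 + 69
160 = 2·69 + 22
69 = 3·22 + 3
22 = 7·3 + 1
3 = 3·1 + 0  (stop)
So 1509/160 = [9; 2, 3, 7, 3].

[9; 2, 3, 7, 3]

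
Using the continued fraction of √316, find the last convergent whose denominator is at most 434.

2862/161

√316 = [17; 1, 3, 2, 8, 2, 3, 1, 34, …] (period length 8).
Convergents:
  p_0/q_0 = 17/1
  p_1/q_1 = 18/1
  p_2/q_2 = 71/4
  p_3/q_3 = 160/9
  p_4/q_4 = 1351/76
  p_5/q_5 = 2862/161
  p_6/q_6 = 9937/559
q_5 = 161 ≤ 434 < 559 = q_6, so the answer is 2862/161.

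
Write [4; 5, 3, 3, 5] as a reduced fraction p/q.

1177/281

Using pₖ = aₖpₖ₋₁ + pₖ₋₂ and qₖ = aₖqₖ₋₁ + qₖ₋₂:
  k=0: a=4, p=4, q=1
  k=1: a=5, p=21, q=5
  k=2: a=3, p=67, q=16
  k=3: a=3, p=222, q=53
  k=4: a=5, p=1177, q=281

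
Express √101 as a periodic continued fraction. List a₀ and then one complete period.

a₀ = ⌊√101⌋ = 10.
With m₀=0, d₀=1 and mₖ₊₁ = dₖaₖ − mₖ, dₖ₊₁ = (n − mₖ₊₁²)/dₖ, aₖ₊₁ = ⌊(a₀+mₖ₊₁)/dₖ₊₁⌋:
  k=1: m=10, d=1, a=20
d=1 and a=2a₀=20 at k=1, so the next step gives (m, d) = (10, 1) again — its k=1 value — and the period has length 1.

[10; 20]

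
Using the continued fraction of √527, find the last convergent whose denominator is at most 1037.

23737/1034

√527 = [22; 1, 21, 1, 44, …] (period length 4).
Convergents:
  p_0/q_0 = 22/1
  p_1/q_1 = 23/1
  p_2/q_2 = 505/22
  p_3/q_3 = 528/23
  p_4/q_4 = 23737/1034
  p_5/q_5 = 24265/1057
q_4 = 1034 ≤ 1037 < 1057 = q_5, so the answer is 23737/1034.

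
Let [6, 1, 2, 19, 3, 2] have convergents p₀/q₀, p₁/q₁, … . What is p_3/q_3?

387/58

Using pₖ = aₖpₖ₋₁ + pₖ₋₂, qₖ = aₖqₖ₋₁ + qₖ₋₂ (with p₋₁=1, p₋₂=0, q₋₁=0, q₋₂=1):
  k=0: a=6, p=6, q=1
  k=1: a=1, p=7, q=1
  k=2: a=2, p=20, q=3
  k=3: a=19, p=387, q=58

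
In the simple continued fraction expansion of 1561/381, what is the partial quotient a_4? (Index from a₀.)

1

1561 = 4·381 + 37   →  a_0 = 4
381 = 10·37 + 11   →  a_1 = 10
37 = 3·11 + 4   →  a_2 = 3
11 = 2·4 + 3   →  a_3 = 2
4 = 1·3 + 1   →  a_4 = 1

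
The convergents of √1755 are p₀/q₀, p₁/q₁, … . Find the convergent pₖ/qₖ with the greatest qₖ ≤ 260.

√1755 = [41; 1, 8, 3, 8, 1, 82, …] (period length 6).
Convergents:
  p_0/q_0 = 41/1
  p_1/q_1 = 42/1
  p_2/q_2 = 377/9
  p_3/q_3 = 1173/28
  p_4/q_4 = 9761/233
  p_5/q_5 = 10934/261
q_4 = 233 ≤ 260 < 261 = q_5, so the answer is 9761/233.

9761/233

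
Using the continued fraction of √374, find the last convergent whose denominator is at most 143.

1141/59

√374 = [19; 2, 1, 18, 1, 2, 38, …] (period length 6).
Convergents:
  p_0/q_0 = 19/1
  p_1/q_1 = 39/2
  p_2/q_2 = 58/3
  p_3/q_3 = 1083/56
  p_4/q_4 = 1141/59
  p_5/q_5 = 3365/174
q_4 = 59 ≤ 143 < 174 = q_5, so the answer is 1141/59.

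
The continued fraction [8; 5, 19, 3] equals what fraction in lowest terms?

Using pₖ = aₖpₖ₋₁ + pₖ₋₂ and qₖ = aₖqₖ₋₁ + qₖ₋₂:
  k=0: a=8, p=8, q=1
  k=1: a=5, p=41, q=5
  k=2: a=19, p=787, q=96
  k=3: a=3, p=2402, q=293

2402/293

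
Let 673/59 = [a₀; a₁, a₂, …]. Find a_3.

5

673 = 11·59 + 24   →  a_0 = 11
59 = 2·24 + 11   →  a_1 = 2
24 = 2·11 + 2   →  a_2 = 2
11 = 5·2 + 1   →  a_3 = 5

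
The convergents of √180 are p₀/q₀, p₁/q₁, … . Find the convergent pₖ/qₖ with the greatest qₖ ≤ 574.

4253/317

√180 = [13; 2, 2, 2, 26, …] (period length 4).
Convergents:
  p_0/q_0 = 13/1
  p_1/q_1 = 27/2
  p_2/q_2 = 67/5
  p_3/q_3 = 161/12
  p_4/q_4 = 4253/317
  p_5/q_5 = 8667/646
q_4 = 317 ≤ 574 < 646 = q_5, so the answer is 4253/317.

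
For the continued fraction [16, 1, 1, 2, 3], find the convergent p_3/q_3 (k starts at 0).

83/5

Using pₖ = aₖpₖ₋₁ + pₖ₋₂, qₖ = aₖqₖ₋₁ + qₖ₋₂ (with p₋₁=1, p₋₂=0, q₋₁=0, q₋₂=1):
  k=0: a=16, p=16, q=1
  k=1: a=1, p=17, q=1
  k=2: a=1, p=33, q=2
  k=3: a=2, p=83, q=5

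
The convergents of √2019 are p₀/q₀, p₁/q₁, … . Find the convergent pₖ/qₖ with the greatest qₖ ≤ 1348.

59941/1334

√2019 = [44; 1, 13, 1, 88, …] (period length 4).
Convergents:
  p_0/q_0 = 44/1
  p_1/q_1 = 45/1
  p_2/q_2 = 629/14
  p_3/q_3 = 674/15
  p_4/q_4 = 59941/1334
  p_5/q_5 = 60615/1349
q_4 = 1334 ≤ 1348 < 1349 = q_5, so the answer is 59941/1334.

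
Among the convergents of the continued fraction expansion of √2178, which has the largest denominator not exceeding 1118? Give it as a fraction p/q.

√2178 = [46; 1, 2, 46, 2, 1, 92, …] (period length 6).
Convergents:
  p_0/q_0 = 46/1
  p_1/q_1 = 47/1
  p_2/q_2 = 140/3
  p_3/q_3 = 6487/139
  p_4/q_4 = 13114/281
  p_5/q_5 = 19601/420
  p_6/q_6 = 1816406/38921
q_5 = 420 ≤ 1118 < 38921 = q_6, so the answer is 19601/420.

19601/420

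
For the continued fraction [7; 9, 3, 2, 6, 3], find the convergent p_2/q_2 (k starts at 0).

199/28

Using pₖ = aₖpₖ₋₁ + pₖ₋₂, qₖ = aₖqₖ₋₁ + qₖ₋₂ (with p₋₁=1, p₋₂=0, q₋₁=0, q₋₂=1):
  k=0: a=7, p=7, q=1
  k=1: a=9, p=64, q=9
  k=2: a=3, p=199, q=28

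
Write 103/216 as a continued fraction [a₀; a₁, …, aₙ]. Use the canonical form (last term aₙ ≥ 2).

[0; 2, 10, 3, 3]

103 = 0×216 + 103
216 = 2×103 + 10
103 = 10×10 + 3
10 = 3×3 + 1
3 = 3×1 + 0  (stop)
So 103/216 = [0; 2, 10, 3, 3].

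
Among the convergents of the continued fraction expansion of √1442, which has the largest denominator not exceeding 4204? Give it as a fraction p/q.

109630/2887

√1442 = [37; 1, 36, 1, 74, …] (period length 4).
Convergents:
  p_0/q_0 = 37/1
  p_1/q_1 = 38/1
  p_2/q_2 = 1405/37
  p_3/q_3 = 1443/38
  p_4/q_4 = 108187/2849
  p_5/q_5 = 109630/2887
  p_6/q_6 = 4054867/106781
q_5 = 2887 ≤ 4204 < 106781 = q_6, so the answer is 109630/2887.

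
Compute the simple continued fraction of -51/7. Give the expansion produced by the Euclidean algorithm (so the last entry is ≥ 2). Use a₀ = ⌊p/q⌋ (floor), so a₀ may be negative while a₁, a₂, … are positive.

[-8; 1, 2, 2]

-51 = -8×7 + 5
7 = 1×5 + 2
5 = 2×2 + 1
2 = 2×1 + 0  (stop)
So -51/7 = [-8; 1, 2, 2].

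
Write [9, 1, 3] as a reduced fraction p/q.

39/4

Using pₖ = aₖpₖ₋₁ + pₖ₋₂ and qₖ = aₖqₖ₋₁ + qₖ₋₂:
  k=0: a=9, p=9, q=1
  k=1: a=1, p=10, q=1
  k=2: a=3, p=39, q=4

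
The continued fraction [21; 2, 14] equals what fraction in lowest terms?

Fold from the inside: start with 14/1.
  2 + 1/14 = 29/14
  21 + 14/29 = 623/29

623/29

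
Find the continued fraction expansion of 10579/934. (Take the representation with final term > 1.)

[11; 3, 16, 19]

10579 = 11×934 + 305
934 = 3×305 + 19
305 = 16×19 + 1
19 = 19×1 + 0  (stop)
So 10579/934 = [11; 3, 16, 19].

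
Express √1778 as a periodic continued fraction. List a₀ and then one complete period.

a₀ = ⌊√1778⌋ = 42.
With m₀=0, d₀=1 and mₖ₊₁ = dₖaₖ − mₖ, dₖ₊₁ = (n − mₖ₊₁²)/dₖ, aₖ₊₁ = ⌊(a₀+mₖ₊₁)/dₖ₊₁⌋:
  k=1: m=42, d=14, a=6
  k=2: m=42, d=1, a=84
d=1 and a=2a₀=84 at k=2, so the next step gives (m, d) = (42, 14) again — its k=1 value — and the period has length 2.

[42; 6, 84]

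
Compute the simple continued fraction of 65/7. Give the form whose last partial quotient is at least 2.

[9; 3, 2]

65 = 9×7 + 2
7 = 3×2 + 1
2 = 2×1 + 0  (stop)
So 65/7 = [9; 3, 2].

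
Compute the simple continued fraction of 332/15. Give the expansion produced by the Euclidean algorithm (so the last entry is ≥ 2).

[22; 7, 2]

332 = 22*15 + 2
15 = 7*2 + 1
2 = 2*1 + 0  (stop)
So 332/15 = [22; 7, 2].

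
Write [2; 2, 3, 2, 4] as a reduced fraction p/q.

Fold from the inside: start with 4/1.
  2 + 1/4 = 9/4
  3 + 4/9 = 31/9
  2 + 9/31 = 71/31
  2 + 31/71 = 173/71

173/71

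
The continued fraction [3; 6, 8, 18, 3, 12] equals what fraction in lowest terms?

105793/33444

Using pₖ = aₖpₖ₋₁ + pₖ₋₂ and qₖ = aₖqₖ₋₁ + qₖ₋₂:
  k=0: a=3, p=3, q=1
  k=1: a=6, p=19, q=6
  k=2: a=8, p=155, q=49
  k=3: a=18, p=2809, q=888
  k=4: a=3, p=8582, q=2713
  k=5: a=12, p=105793, q=33444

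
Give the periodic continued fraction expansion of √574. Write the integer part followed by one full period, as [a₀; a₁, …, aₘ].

a₀ = ⌊√574⌋ = 23.
With m₀=0, d₀=1 and mₖ₊₁ = dₖaₖ − mₖ, dₖ₊₁ = (n − mₖ₊₁²)/dₖ, aₖ₊₁ = ⌊(a₀+mₖ₊₁)/dₖ₊₁⌋:
  k=1: m=23, d=45, a=1
  k=2: m=22, d=2, a=22
  k=3: m=22, d=45, a=1
  k=4: m=23, d=1, a=46
d=1 and a=2a₀=46 at k=4, so the next step gives (m, d) = (23, 45) again — its k=1 value — and the period has length 4.

[23; 1, 22, 1, 46]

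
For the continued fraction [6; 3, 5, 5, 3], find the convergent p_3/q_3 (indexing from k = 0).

Using pₖ = aₖpₖ₋₁ + pₖ₋₂, qₖ = aₖqₖ₋₁ + qₖ₋₂ (with p₋₁=1, p₋₂=0, q₋₁=0, q₋₂=1):
  k=0: a=6, p=6, q=1
  k=1: a=3, p=19, q=3
  k=2: a=5, p=101, q=16
  k=3: a=5, p=524, q=83

524/83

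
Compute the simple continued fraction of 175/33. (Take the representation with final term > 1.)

[5; 3, 3, 3]

175 = 5×33 + 10
33 = 3×10 + 3
10 = 3×3 + 1
3 = 3×1 + 0  (stop)
So 175/33 = [5; 3, 3, 3].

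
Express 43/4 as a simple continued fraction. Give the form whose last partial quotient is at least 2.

43 = 10*4 + 3
4 = 1*3 + 1
3 = 3*1 + 0  (stop)
So 43/4 = [10; 1, 3].

[10; 1, 3]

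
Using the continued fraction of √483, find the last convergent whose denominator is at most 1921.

41559/1891

√483 = [21; 1, 42, …] (period length 2).
Convergents:
  p_0/q_0 = 21/1
  p_1/q_1 = 22/1
  p_2/q_2 = 945/43
  p_3/q_3 = 967/44
  p_4/q_4 = 41559/1891
  p_5/q_5 = 42526/1935
q_4 = 1891 ≤ 1921 < 1935 = q_5, so the answer is 41559/1891.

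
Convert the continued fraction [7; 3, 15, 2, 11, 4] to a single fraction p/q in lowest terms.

32668/4459

Fold from the inside: start with 4/1.
  11 + 1/4 = 45/4
  2 + 4/45 = 94/45
  15 + 45/94 = 1455/94
  3 + 94/1455 = 4459/1455
  7 + 1455/4459 = 32668/4459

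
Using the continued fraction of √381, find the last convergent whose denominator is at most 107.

√381 = [19; 1, 1, 12, 1, 1, 38, …] (period length 6).
Convergents:
  p_0/q_0 = 19/1
  p_1/q_1 = 20/1
  p_2/q_2 = 39/2
  p_3/q_3 = 488/25
  p_4/q_4 = 527/27
  p_5/q_5 = 1015/52
  p_6/q_6 = 39097/2003
q_5 = 52 ≤ 107 < 2003 = q_6, so the answer is 1015/52.

1015/52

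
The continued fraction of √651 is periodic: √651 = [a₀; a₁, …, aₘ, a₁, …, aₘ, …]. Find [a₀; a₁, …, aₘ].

[25; 1, 1, 16, 1, 1, 50]

a₀ = ⌊√651⌋ = 25.
With m₀=0, d₀=1 and mₖ₊₁ = dₖaₖ − mₖ, dₖ₊₁ = (n − mₖ₊₁²)/dₖ, aₖ₊₁ = ⌊(a₀+mₖ₊₁)/dₖ₊₁⌋:
  k=1: m=25, d=26, a=1
  k=2: m=1, d=25, a=1
  k=3: m=24, d=3, a=16
  k=4: m=24, d=25, a=1
  k=5: m=1, d=26, a=1
  k=6: m=25, d=1, a=50
d=1 and a=2a₀=50 at k=6, so the next step gives (m, d) = (25, 26) again — its k=1 value — and the period has length 6.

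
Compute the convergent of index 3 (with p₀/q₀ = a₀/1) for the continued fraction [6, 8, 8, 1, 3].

447/73

Using pₖ = aₖpₖ₋₁ + pₖ₋₂, qₖ = aₖqₖ₋₁ + qₖ₋₂ (with p₋₁=1, p₋₂=0, q₋₁=0, q₋₂=1):
  k=0: a=6, p=6, q=1
  k=1: a=8, p=49, q=8
  k=2: a=8, p=398, q=65
  k=3: a=1, p=447, q=73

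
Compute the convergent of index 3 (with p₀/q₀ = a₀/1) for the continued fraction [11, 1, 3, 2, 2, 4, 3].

106/9

Using pₖ = aₖpₖ₋₁ + pₖ₋₂, qₖ = aₖqₖ₋₁ + qₖ₋₂ (with p₋₁=1, p₋₂=0, q₋₁=0, q₋₂=1):
  k=0: a=11, p=11, q=1
  k=1: a=1, p=12, q=1
  k=2: a=3, p=47, q=4
  k=3: a=2, p=106, q=9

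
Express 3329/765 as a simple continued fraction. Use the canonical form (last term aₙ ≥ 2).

[4; 2, 1, 5, 2, 2, 8]

3329 = 4×765 + 269
765 = 2×269 + 227
269 = 1×227 + 42
227 = 5×42 + 17
42 = 2×17 + 8
17 = 2×8 + 1
8 = 8×1 + 0  (stop)
So 3329/765 = [4; 2, 1, 5, 2, 2, 8].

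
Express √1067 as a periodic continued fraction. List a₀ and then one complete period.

[32; 1, 1, 1, 64]

a₀ = ⌊√1067⌋ = 32.
With m₀=0, d₀=1 and mₖ₊₁ = dₖaₖ − mₖ, dₖ₊₁ = (n − mₖ₊₁²)/dₖ, aₖ₊₁ = ⌊(a₀+mₖ₊₁)/dₖ₊₁⌋:
  k=1: m=32, d=43, a=1
  k=2: m=11, d=22, a=1
  k=3: m=11, d=43, a=1
  k=4: m=32, d=1, a=64
d=1 and a=2a₀=64 at k=4, so the next step gives (m, d) = (32, 43) again — its k=1 value — and the period has length 4.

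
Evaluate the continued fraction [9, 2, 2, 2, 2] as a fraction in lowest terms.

273/29

Fold from the inside: start with 2/1.
  2 + 1/2 = 5/2
  2 + 2/5 = 12/5
  2 + 5/12 = 29/12
  9 + 12/29 = 273/29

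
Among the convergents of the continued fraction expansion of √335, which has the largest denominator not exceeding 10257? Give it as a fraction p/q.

66385/3627

√335 = [18; 3, 3, 3, 36, …] (period length 4).
Convergents:
  p_0/q_0 = 18/1
  p_1/q_1 = 55/3
  p_2/q_2 = 183/10
  p_3/q_3 = 604/33
  p_4/q_4 = 21927/1198
  p_5/q_5 = 66385/3627
  p_6/q_6 = 221082/12079
q_5 = 3627 ≤ 10257 < 12079 = q_6, so the answer is 66385/3627.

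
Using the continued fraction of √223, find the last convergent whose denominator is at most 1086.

√223 = [14; 1, 13, 1, 28, …] (period length 4).
Convergents:
  p_0/q_0 = 14/1
  p_1/q_1 = 15/1
  p_2/q_2 = 209/14
  p_3/q_3 = 224/15
  p_4/q_4 = 6481/434
  p_5/q_5 = 6705/449
  p_6/q_6 = 93646/6271
q_5 = 449 ≤ 1086 < 6271 = q_6, so the answer is 6705/449.

6705/449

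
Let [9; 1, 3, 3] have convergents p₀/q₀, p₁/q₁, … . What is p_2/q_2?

Using pₖ = aₖpₖ₋₁ + pₖ₋₂, qₖ = aₖqₖ₋₁ + qₖ₋₂ (with p₋₁=1, p₋₂=0, q₋₁=0, q₋₂=1):
  k=0: a=9, p=9, q=1
  k=1: a=1, p=10, q=1
  k=2: a=3, p=39, q=4

39/4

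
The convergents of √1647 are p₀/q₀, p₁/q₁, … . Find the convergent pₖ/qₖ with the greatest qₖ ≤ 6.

203/5

√1647 = [40; 1, 1, 2, 1, 1, 80, …] (period length 6).
Convergents:
  p_0/q_0 = 40/1
  p_1/q_1 = 41/1
  p_2/q_2 = 81/2
  p_3/q_3 = 203/5
  p_4/q_4 = 284/7
q_3 = 5 ≤ 6 < 7 = q_4, so the answer is 203/5.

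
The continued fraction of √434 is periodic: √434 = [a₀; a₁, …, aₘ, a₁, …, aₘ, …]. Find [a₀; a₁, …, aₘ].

[20; 1, 4, 1, 40]

a₀ = ⌊√434⌋ = 20.
With m₀=0, d₀=1 and mₖ₊₁ = dₖaₖ − mₖ, dₖ₊₁ = (n − mₖ₊₁²)/dₖ, aₖ₊₁ = ⌊(a₀+mₖ₊₁)/dₖ₊₁⌋:
  k=1: m=20, d=34, a=1
  k=2: m=14, d=7, a=4
  k=3: m=14, d=34, a=1
  k=4: m=20, d=1, a=40
d=1 and a=2a₀=40 at k=4, so the next step gives (m, d) = (20, 34) again — its k=1 value — and the period has length 4.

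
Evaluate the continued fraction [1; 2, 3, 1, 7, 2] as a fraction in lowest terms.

Using pₖ = aₖpₖ₋₁ + pₖ₋₂ and qₖ = aₖqₖ₋₁ + qₖ₋₂:
  k=0: a=1, p=1, q=1
  k=1: a=2, p=3, q=2
  k=2: a=3, p=10, q=7
  k=3: a=1, p=13, q=9
  k=4: a=7, p=101, q=70
  k=5: a=2, p=215, q=149

215/149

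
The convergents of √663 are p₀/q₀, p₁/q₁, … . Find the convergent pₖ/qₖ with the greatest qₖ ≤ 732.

√663 = [25; 1, 2, 1, 50, …] (period length 4).
Convergents:
  p_0/q_0 = 25/1
  p_1/q_1 = 26/1
  p_2/q_2 = 77/3
  p_3/q_3 = 103/4
  p_4/q_4 = 5227/203
  p_5/q_5 = 5330/207
  p_6/q_6 = 15887/617
  p_7/q_7 = 21217/824
q_6 = 617 ≤ 732 < 824 = q_7, so the answer is 15887/617.

15887/617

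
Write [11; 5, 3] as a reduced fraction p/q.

179/16

Fold from the inside: start with 3/1.
  5 + 1/3 = 16/3
  11 + 3/16 = 179/16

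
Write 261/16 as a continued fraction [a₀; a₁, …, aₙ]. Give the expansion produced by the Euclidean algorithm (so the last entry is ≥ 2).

261 = 16×16 + 5
16 = 3×5 + 1
5 = 5×1 + 0  (stop)
So 261/16 = [16; 3, 5].

[16; 3, 5]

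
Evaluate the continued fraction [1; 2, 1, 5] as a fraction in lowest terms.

23/17

Using pₖ = aₖpₖ₋₁ + pₖ₋₂ and qₖ = aₖqₖ₋₁ + qₖ₋₂:
  k=0: a=1, p=1, q=1
  k=1: a=2, p=3, q=2
  k=2: a=1, p=4, q=3
  k=3: a=5, p=23, q=17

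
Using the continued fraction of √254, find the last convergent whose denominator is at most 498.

√254 = [15; 1, 14, 1, 30, …] (period length 4).
Convergents:
  p_0/q_0 = 15/1
  p_1/q_1 = 16/1
  p_2/q_2 = 239/15
  p_3/q_3 = 255/16
  p_4/q_4 = 7889/495
  p_5/q_5 = 8144/511
q_4 = 495 ≤ 498 < 511 = q_5, so the answer is 7889/495.

7889/495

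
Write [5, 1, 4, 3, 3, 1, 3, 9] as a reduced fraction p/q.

14000/2409

Fold from the inside: start with 9/1.
  3 + 1/9 = 28/9
  1 + 9/28 = 37/28
  3 + 28/37 = 139/37
  3 + 37/139 = 454/139
  4 + 139/454 = 1955/454
  1 + 454/1955 = 2409/1955
  5 + 1955/2409 = 14000/2409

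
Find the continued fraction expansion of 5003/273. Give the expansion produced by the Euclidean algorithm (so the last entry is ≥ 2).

[18; 3, 14, 1, 5]

5003 = 18*273 + 89
273 = 3*89 + 6
89 = 14*6 + 5
6 = 1*5 + 1
5 = 5*1 + 0  (stop)
So 5003/273 = [18; 3, 14, 1, 5].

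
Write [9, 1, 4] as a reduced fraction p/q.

Using pₖ = aₖpₖ₋₁ + pₖ₋₂ and qₖ = aₖqₖ₋₁ + qₖ₋₂:
  k=0: a=9, p=9, q=1
  k=1: a=1, p=10, q=1
  k=2: a=4, p=49, q=5

49/5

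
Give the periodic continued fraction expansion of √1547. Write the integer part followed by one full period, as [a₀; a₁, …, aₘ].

a₀ = ⌊√1547⌋ = 39.

[39; 3, 78]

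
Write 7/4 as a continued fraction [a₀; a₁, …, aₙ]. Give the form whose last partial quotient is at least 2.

7 = 1×4 + 3
4 = 1×3 + 1
3 = 3×1 + 0  (stop)
So 7/4 = [1; 1, 3].

[1; 1, 3]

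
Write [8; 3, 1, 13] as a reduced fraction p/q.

Using pₖ = aₖpₖ₋₁ + pₖ₋₂ and qₖ = aₖqₖ₋₁ + qₖ₋₂:
  k=0: a=8, p=8, q=1
  k=1: a=3, p=25, q=3
  k=2: a=1, p=33, q=4
  k=3: a=13, p=454, q=55

454/55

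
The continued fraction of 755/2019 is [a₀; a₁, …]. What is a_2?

1

755 = 0·2019 + 755   →  a_0 = 0
2019 = 2·755 + 509   →  a_1 = 2
755 = 1·509 + 246   →  a_2 = 1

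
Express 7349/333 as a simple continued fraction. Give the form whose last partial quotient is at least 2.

7349 = 22·333 + 23
333 = 14·23 + 11
23 = 2·11 + 1
11 = 11·1 + 0  (stop)
So 7349/333 = [22; 14, 2, 11].

[22; 14, 2, 11]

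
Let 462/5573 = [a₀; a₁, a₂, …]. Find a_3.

462 = 0·5573 + 462   →  a_0 = 0
5573 = 12·462 + 29   →  a_1 = 12
462 = 15·29 + 27   →  a_2 = 15
29 = 1·27 + 2   →  a_3 = 1

1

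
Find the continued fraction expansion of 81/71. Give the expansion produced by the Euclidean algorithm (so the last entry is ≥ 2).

81 = 1×71 + 10
71 = 7×10 + 1
10 = 10×1 + 0  (stop)
So 81/71 = [1; 7, 10].

[1; 7, 10]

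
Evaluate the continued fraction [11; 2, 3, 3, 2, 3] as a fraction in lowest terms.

Fold from the inside: start with 3/1.
  2 + 1/3 = 7/3
  3 + 3/7 = 24/7
  3 + 7/24 = 79/24
  2 + 24/79 = 182/79
  11 + 79/182 = 2081/182

2081/182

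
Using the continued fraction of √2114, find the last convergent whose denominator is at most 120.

2115/46

√2114 = [45; 1, 44, 1, 90, …] (period length 4).
Convergents:
  p_0/q_0 = 45/1
  p_1/q_1 = 46/1
  p_2/q_2 = 2069/45
  p_3/q_3 = 2115/46
  p_4/q_4 = 192419/4185
q_3 = 46 ≤ 120 < 4185 = q_4, so the answer is 2115/46.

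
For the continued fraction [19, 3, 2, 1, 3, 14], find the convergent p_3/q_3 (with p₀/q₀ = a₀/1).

Using pₖ = aₖpₖ₋₁ + pₖ₋₂, qₖ = aₖqₖ₋₁ + qₖ₋₂ (with p₋₁=1, p₋₂=0, q₋₁=0, q₋₂=1):
  k=0: a=19, p=19, q=1
  k=1: a=3, p=58, q=3
  k=2: a=2, p=135, q=7
  k=3: a=1, p=193, q=10

193/10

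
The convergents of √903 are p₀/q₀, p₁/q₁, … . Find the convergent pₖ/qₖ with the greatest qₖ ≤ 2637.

36090/1201

√903 = [30; 20, 60, …] (period length 2).
Convergents:
  p_0/q_0 = 30/1
  p_1/q_1 = 601/20
  p_2/q_2 = 36090/1201
  p_3/q_3 = 722401/24040
q_2 = 1201 ≤ 2637 < 24040 = q_3, so the answer is 36090/1201.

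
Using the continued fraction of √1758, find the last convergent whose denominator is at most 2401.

49266/1175

√1758 = [41; 1, 12, 1, 82, …] (period length 4).
Convergents:
  p_0/q_0 = 41/1
  p_1/q_1 = 42/1
  p_2/q_2 = 545/13
  p_3/q_3 = 587/14
  p_4/q_4 = 48679/1161
  p_5/q_5 = 49266/1175
  p_6/q_6 = 639871/15261
q_5 = 1175 ≤ 2401 < 15261 = q_6, so the answer is 49266/1175.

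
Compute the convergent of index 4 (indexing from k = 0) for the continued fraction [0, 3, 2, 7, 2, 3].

32/111

Using pₖ = aₖpₖ₋₁ + pₖ₋₂, qₖ = aₖqₖ₋₁ + qₖ₋₂ (with p₋₁=1, p₋₂=0, q₋₁=0, q₋₂=1):
  k=0: a=0, p=0, q=1
  k=1: a=3, p=1, q=3
  k=2: a=2, p=2, q=7
  k=3: a=7, p=15, q=52
  k=4: a=2, p=32, q=111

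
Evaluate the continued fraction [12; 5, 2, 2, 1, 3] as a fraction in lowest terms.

1718/141

Fold from the inside: start with 3/1.
  1 + 1/3 = 4/3
  2 + 3/4 = 11/4
  2 + 4/11 = 26/11
  5 + 11/26 = 141/26
  12 + 26/141 = 1718/141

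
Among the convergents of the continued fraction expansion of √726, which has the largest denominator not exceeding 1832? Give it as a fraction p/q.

26163/971

√726 = [26; 1, 16, 1, 52, …] (period length 4).
Convergents:
  p_0/q_0 = 26/1
  p_1/q_1 = 27/1
  p_2/q_2 = 458/17
  p_3/q_3 = 485/18
  p_4/q_4 = 25678/953
  p_5/q_5 = 26163/971
  p_6/q_6 = 444286/16489
q_5 = 971 ≤ 1832 < 16489 = q_6, so the answer is 26163/971.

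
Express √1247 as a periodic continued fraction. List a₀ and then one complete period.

[35; 3, 5, 9, 1, 9, 5, 3, 70]

a₀ = ⌊√1247⌋ = 35.
With m₀=0, d₀=1 and mₖ₊₁ = dₖaₖ − mₖ, dₖ₊₁ = (n − mₖ₊₁²)/dₖ, aₖ₊₁ = ⌊(a₀+mₖ₊₁)/dₖ₊₁⌋:
  k=1: m=35, d=22, a=3
  k=2: m=31, d=13, a=5
  k=3: m=34, d=7, a=9
  k=4: m=29, d=58, a=1
  k=5: m=29, d=7, a=9
  k=6: m=34, d=13, a=5
  k=7: m=31, d=22, a=3
  k=8: m=35, d=1, a=70
d=1 and a=2a₀=70 at k=8, so the next step gives (m, d) = (35, 22) again — its k=1 value — and the period has length 8.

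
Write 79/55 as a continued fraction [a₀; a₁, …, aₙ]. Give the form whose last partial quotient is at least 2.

79 = 1·55 + 24
55 = 2·24 + 7
24 = 3·7 + 3
7 = 2·3 + 1
3 = 3·1 + 0  (stop)
So 79/55 = [1; 2, 3, 2, 3].

[1; 2, 3, 2, 3]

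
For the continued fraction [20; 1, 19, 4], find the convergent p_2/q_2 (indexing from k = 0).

Using pₖ = aₖpₖ₋₁ + pₖ₋₂, qₖ = aₖqₖ₋₁ + qₖ₋₂ (with p₋₁=1, p₋₂=0, q₋₁=0, q₋₂=1):
  k=0: a=20, p=20, q=1
  k=1: a=1, p=21, q=1
  k=2: a=19, p=419, q=20

419/20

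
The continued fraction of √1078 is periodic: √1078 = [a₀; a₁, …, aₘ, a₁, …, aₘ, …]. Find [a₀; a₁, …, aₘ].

[32; 1, 4, 1, 64]

a₀ = ⌊√1078⌋ = 32.
With m₀=0, d₀=1 and mₖ₊₁ = dₖaₖ − mₖ, dₖ₊₁ = (n − mₖ₊₁²)/dₖ, aₖ₊₁ = ⌊(a₀+mₖ₊₁)/dₖ₊₁⌋:
  k=1: m=32, d=54, a=1
  k=2: m=22, d=11, a=4
  k=3: m=22, d=54, a=1
  k=4: m=32, d=1, a=64
d=1 and a=2a₀=64 at k=4, so the next step gives (m, d) = (32, 54) again — its k=1 value — and the period has length 4.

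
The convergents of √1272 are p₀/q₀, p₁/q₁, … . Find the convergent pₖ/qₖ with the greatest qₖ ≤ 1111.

22897/642

√1272 = [35; 1, 1, 1, 70, …] (period length 4).
Convergents:
  p_0/q_0 = 35/1
  p_1/q_1 = 36/1
  p_2/q_2 = 71/2
  p_3/q_3 = 107/3
  p_4/q_4 = 7561/212
  p_5/q_5 = 7668/215
  p_6/q_6 = 15229/427
  p_7/q_7 = 22897/642
  p_8/q_8 = 1618019/45367
q_7 = 642 ≤ 1111 < 45367 = q_8, so the answer is 22897/642.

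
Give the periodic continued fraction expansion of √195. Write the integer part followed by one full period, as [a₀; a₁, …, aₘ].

a₀ = ⌊√195⌋ = 13.

[13; 1, 26]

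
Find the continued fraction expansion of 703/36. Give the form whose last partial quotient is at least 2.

[19; 1, 1, 8, 2]

703 = 19*36 + 19
36 = 1*19 + 17
19 = 1*17 + 2
17 = 8*2 + 1
2 = 2*1 + 0  (stop)
So 703/36 = [19; 1, 1, 8, 2].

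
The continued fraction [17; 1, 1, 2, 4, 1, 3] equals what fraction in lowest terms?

1812/103

Fold from the inside: start with 3/1.
  1 + 1/3 = 4/3
  4 + 3/4 = 19/4
  2 + 4/19 = 42/19
  1 + 19/42 = 61/42
  1 + 42/61 = 103/61
  17 + 61/103 = 1812/103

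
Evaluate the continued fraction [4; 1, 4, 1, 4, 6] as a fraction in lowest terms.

869/180

Fold from the inside: start with 6/1.
  4 + 1/6 = 25/6
  1 + 6/25 = 31/25
  4 + 25/31 = 149/31
  1 + 31/149 = 180/149
  4 + 149/180 = 869/180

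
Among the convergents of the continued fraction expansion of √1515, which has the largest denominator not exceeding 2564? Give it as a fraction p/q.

39429/1013

√1515 = [38; 1, 11, 1, 76, …] (period length 4).
Convergents:
  p_0/q_0 = 38/1
  p_1/q_1 = 39/1
  p_2/q_2 = 467/12
  p_3/q_3 = 506/13
  p_4/q_4 = 38923/1000
  p_5/q_5 = 39429/1013
  p_6/q_6 = 472642/12143
q_5 = 1013 ≤ 2564 < 12143 = q_6, so the answer is 39429/1013.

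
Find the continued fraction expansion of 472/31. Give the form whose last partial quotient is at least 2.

472 = 15·31 + 7
31 = 4·7 + 3
7 = 2·3 + 1
3 = 3·1 + 0  (stop)
So 472/31 = [15; 4, 2, 3].

[15; 4, 2, 3]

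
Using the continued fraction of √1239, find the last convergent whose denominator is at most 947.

12355/351

√1239 = [35; 5, 70, …] (period length 2).
Convergents:
  p_0/q_0 = 35/1
  p_1/q_1 = 176/5
  p_2/q_2 = 12355/351
  p_3/q_3 = 61951/1760
q_2 = 351 ≤ 947 < 1760 = q_3, so the answer is 12355/351.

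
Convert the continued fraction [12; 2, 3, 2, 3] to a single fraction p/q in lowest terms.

684/55

Fold from the inside: start with 3/1.
  2 + 1/3 = 7/3
  3 + 3/7 = 24/7
  2 + 7/24 = 55/24
  12 + 24/55 = 684/55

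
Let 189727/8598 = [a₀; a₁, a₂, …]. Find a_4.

189727 = 22·8598 + 571   →  a_0 = 22
8598 = 15·571 + 33   →  a_1 = 15
571 = 17·33 + 10   →  a_2 = 17
33 = 3·10 + 3   →  a_3 = 3
10 = 3·3 + 1   →  a_4 = 3

3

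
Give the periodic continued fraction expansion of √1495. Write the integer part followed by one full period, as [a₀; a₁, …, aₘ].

a₀ = ⌊√1495⌋ = 38.

[38; 1, 1, 1, 76]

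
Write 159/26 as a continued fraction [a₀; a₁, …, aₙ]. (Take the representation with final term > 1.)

[6; 8, 1, 2]

159 = 6×26 + 3
26 = 8×3 + 2
3 = 1×2 + 1
2 = 2×1 + 0  (stop)
So 159/26 = [6; 8, 1, 2].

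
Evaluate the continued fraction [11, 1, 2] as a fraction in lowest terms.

Using pₖ = aₖpₖ₋₁ + pₖ₋₂ and qₖ = aₖqₖ₋₁ + qₖ₋₂:
  k=0: a=11, p=11, q=1
  k=1: a=1, p=12, q=1
  k=2: a=2, p=35, q=3

35/3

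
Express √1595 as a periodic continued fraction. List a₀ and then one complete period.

a₀ = ⌊√1595⌋ = 39.

[39; 1, 14, 1, 78]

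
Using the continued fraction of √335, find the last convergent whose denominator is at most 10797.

√335 = [18; 3, 3, 3, 36, …] (period length 4).
Convergents:
  p_0/q_0 = 18/1
  p_1/q_1 = 55/3
  p_2/q_2 = 183/10
  p_3/q_3 = 604/33
  p_4/q_4 = 21927/1198
  p_5/q_5 = 66385/3627
  p_6/q_6 = 221082/12079
q_5 = 3627 ≤ 10797 < 12079 = q_6, so the answer is 66385/3627.

66385/3627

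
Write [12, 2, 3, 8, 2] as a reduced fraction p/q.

Using pₖ = aₖpₖ₋₁ + pₖ₋₂ and qₖ = aₖqₖ₋₁ + qₖ₋₂:
  k=0: a=12, p=12, q=1
  k=1: a=2, p=25, q=2
  k=2: a=3, p=87, q=7
  k=3: a=8, p=721, q=58
  k=4: a=2, p=1529, q=123

1529/123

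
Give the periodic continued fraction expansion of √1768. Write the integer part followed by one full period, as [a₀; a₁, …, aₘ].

a₀ = ⌊√1768⌋ = 42.
With m₀=0, d₀=1 and mₖ₊₁ = dₖaₖ − mₖ, dₖ₊₁ = (n − mₖ₊₁²)/dₖ, aₖ₊₁ = ⌊(a₀+mₖ₊₁)/dₖ₊₁⌋:
  k=1: m=42, d=4, a=21
  k=2: m=42, d=1, a=84
d=1 and a=2a₀=84 at k=2, so the next step gives (m, d) = (42, 4) again — its k=1 value — and the period has length 2.

[42; 21, 84]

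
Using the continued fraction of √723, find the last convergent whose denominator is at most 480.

12799/476

√723 = [26; 1, 7, 1, 52, …] (period length 4).
Convergents:
  p_0/q_0 = 26/1
  p_1/q_1 = 27/1
  p_2/q_2 = 215/8
  p_3/q_3 = 242/9
  p_4/q_4 = 12799/476
  p_5/q_5 = 13041/485
q_4 = 476 ≤ 480 < 485 = q_5, so the answer is 12799/476.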